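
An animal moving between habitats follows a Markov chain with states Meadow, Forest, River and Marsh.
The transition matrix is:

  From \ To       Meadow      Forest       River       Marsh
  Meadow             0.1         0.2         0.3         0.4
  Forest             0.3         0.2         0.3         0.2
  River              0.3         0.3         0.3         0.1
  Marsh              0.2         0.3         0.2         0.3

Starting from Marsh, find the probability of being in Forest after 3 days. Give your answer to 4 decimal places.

0.2520

Propagate the distribution vector 3 days from Marsh.
After 0 days: (0.0000, 0.0000, 0.0000, 1.0000)
After 1 day: (0.2000, 0.3000, 0.2000, 0.3000)
After 2 days: (0.2300, 0.2500, 0.2700, 0.2500)
After 3 days: (0.2290, 0.2520, 0.2750, 0.2440)
P(in Forest after 3 days) = 0.2520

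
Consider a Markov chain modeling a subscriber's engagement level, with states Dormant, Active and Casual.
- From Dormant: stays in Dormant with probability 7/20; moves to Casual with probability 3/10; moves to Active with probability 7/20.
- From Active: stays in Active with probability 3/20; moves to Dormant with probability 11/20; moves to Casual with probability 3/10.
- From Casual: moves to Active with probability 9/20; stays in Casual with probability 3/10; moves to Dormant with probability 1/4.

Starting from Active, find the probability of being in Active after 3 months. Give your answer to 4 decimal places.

Propagate the distribution vector 3 months from Active.
After 0 months: (0.0000, 1.0000, 0.0000)
After 1 month: (0.5500, 0.1500, 0.3000)
After 2 months: (0.3500, 0.3500, 0.3000)
After 3 months: (0.3900, 0.3100, 0.3000)
P(in Active after 3 months) = 0.3100

0.3100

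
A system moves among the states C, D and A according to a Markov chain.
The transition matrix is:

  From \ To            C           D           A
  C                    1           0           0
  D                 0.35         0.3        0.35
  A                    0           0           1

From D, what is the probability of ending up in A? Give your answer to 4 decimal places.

Let h(s) be the probability of absorption at A starting from transient state s. Then h(A) = 1 and h(C) = 0. By first-step analysis:
h(D) = 0.35·0 + 0.3·h(D) + 0.35·1
Solving: h(D) = 0.5000.
Starting from D, the probability is 0.5000.

0.5000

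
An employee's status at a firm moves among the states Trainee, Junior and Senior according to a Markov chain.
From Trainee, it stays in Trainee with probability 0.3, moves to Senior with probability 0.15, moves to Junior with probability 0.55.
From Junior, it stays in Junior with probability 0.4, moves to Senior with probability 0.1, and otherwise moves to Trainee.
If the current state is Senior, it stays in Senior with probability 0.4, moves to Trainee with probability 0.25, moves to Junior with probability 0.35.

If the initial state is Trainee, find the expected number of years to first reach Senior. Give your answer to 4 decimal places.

Let t(s) be the expected number of years to first reach Senior from state s, with t(Senior) = 0. Conditioning on the first year:
t(Trainee) = 1 + 0.3·t(Trainee) + 0.55·t(Junior)
t(Junior) = 1 + 0.5·t(Trainee) + 0.4·t(Junior)
Solving: t(Trainee) = 7.9310, t(Junior) = 8.2759.
Expected years from Trainee to Senior: 7.9310.

7.9310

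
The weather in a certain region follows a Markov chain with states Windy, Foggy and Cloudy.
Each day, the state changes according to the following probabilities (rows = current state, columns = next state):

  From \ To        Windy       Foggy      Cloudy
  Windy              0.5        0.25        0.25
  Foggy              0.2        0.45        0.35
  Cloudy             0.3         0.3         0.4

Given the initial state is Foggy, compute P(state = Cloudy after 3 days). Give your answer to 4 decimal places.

Propagate the distribution vector 3 days from Foggy.
After 0 days: (0.0000, 1.0000, 0.0000)
After 1 day: (0.2000, 0.4500, 0.3500)
After 2 days: (0.2950, 0.3575, 0.3475)
After 3 days: (0.3233, 0.3389, 0.3379)
P(in Cloudy after 3 days) = 0.3379

0.3379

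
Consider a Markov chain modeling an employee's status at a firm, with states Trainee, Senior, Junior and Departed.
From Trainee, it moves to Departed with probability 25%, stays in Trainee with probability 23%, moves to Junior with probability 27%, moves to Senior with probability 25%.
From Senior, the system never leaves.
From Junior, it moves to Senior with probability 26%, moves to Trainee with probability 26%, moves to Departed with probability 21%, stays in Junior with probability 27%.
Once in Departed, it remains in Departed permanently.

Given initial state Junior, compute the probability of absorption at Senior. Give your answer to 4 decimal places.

0.5391

Let h(s) be the probability of absorption at Senior starting from transient state s. Then h(Senior) = 1 and h(Departed) = 0. By first-step analysis:
h(Trainee) = 0.23·h(Trainee) + 0.25·1 + 0.27·h(Junior) + 0.25·0
h(Junior) = 0.26·h(Trainee) + 0.26·1 + 0.27·h(Junior) + 0.21·0
Solving: h(Trainee) = 0.5137, h(Junior) = 0.5391.
Starting from Junior, the probability is 0.5391.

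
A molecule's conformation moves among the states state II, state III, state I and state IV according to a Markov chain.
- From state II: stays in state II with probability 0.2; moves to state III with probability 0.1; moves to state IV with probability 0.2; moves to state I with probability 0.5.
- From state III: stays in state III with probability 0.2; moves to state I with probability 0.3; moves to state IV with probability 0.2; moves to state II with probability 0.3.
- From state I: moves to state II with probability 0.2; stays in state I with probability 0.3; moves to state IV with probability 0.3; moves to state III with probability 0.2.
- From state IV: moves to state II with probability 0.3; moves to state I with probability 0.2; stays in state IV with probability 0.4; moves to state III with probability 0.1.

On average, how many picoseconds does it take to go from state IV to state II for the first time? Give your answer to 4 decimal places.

Let t(s) be the expected number of picoseconds to first reach state II from state s, with t(state II) = 0. Conditioning on the first picosecond:
t(state III) = 1 + 0.2·t(state III) + 0.3·t(state I) + 0.2·t(state IV)
t(state I) = 1 + 0.2·t(state III) + 0.3·t(state I) + 0.3·t(state IV)
t(state IV) = 1 + 0.1·t(state III) + 0.2·t(state I) + 0.4·t(state IV)
Solving: t(state III) = 3.6652, t(state I) = 4.0271, t(state IV) = 3.6199.
Expected picoseconds from state IV to state II: 3.6199.

3.6199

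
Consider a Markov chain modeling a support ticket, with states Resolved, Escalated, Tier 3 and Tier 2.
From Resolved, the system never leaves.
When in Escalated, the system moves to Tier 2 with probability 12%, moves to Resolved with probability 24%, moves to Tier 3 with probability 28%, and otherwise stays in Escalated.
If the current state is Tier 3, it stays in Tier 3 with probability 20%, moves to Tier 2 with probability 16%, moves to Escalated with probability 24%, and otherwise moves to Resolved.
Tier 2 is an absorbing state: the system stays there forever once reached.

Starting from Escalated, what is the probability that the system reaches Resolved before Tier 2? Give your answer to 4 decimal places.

0.6835

Let h(s) be the probability of absorption at Resolved starting from transient state s. Then h(Resolved) = 1 and h(Tier 2) = 0. By first-step analysis:
h(Escalated) = 0.24·1 + 0.36·h(Escalated) + 0.28·h(Tier 3) + 0.12·0
h(Tier 3) = 0.4·1 + 0.24·h(Escalated) + 0.2·h(Tier 3) + 0.16·0
Solving: h(Escalated) = 0.6835, h(Tier 3) = 0.7050.
Starting from Escalated, the probability is 0.6835.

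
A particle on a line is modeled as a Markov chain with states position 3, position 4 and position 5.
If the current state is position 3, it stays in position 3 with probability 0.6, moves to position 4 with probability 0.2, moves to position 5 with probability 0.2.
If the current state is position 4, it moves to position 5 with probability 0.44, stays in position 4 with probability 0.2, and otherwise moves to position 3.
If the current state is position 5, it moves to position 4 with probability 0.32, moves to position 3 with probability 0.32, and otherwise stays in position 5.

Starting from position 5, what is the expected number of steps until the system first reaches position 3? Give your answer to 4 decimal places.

3.0172

Let t(s) be the expected number of steps to first reach position 3 from state s, with t(position 3) = 0. Conditioning on the first step:
t(position 4) = 1 + 0.2·t(position 4) + 0.44·t(position 5)
t(position 5) = 1 + 0.32·t(position 4) + 0.36·t(position 5)
Solving: t(position 4) = 2.9095, t(position 5) = 3.0172.
Expected steps from position 5 to position 3: 3.0172.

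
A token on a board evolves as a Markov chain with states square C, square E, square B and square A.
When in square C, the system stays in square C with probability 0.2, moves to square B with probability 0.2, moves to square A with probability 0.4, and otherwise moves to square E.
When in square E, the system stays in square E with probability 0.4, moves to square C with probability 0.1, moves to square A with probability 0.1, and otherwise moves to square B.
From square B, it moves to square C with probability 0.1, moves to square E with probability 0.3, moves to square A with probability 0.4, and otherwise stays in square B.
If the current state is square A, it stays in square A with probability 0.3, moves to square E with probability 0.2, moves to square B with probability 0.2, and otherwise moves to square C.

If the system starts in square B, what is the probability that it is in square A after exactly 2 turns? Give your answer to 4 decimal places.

Propagate the distribution vector 2 turns from square B.
After 0 turns: (0.0000, 0.0000, 1.0000, 0.0000)
After 1 turn: (0.1000, 0.3000, 0.2000, 0.4000)
After 2 turns: (0.1900, 0.2800, 0.2600, 0.2700)
P(in square A after 2 turns) = 0.2700

0.2700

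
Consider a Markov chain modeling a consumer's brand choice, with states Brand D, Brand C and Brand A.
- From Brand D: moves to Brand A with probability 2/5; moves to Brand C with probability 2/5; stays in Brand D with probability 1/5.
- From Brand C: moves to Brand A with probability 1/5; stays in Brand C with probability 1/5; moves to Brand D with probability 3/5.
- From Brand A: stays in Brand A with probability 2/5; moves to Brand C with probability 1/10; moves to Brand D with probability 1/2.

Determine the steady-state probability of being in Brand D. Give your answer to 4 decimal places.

0.4035

Let the stationary distribution be π with π = πP and π_1 + π_2 + π_3 = 1.
π_1 = 0.2·π_1 + 0.6·π_2 + 0.5·π_3
π_2 = 0.4·π_1 + 0.2·π_2 + 0.1·π_3
Solving with the normalization constraint gives π = (0.4035, 0.2456, 0.3509).
So the stationary probability of Brand D is 0.4035.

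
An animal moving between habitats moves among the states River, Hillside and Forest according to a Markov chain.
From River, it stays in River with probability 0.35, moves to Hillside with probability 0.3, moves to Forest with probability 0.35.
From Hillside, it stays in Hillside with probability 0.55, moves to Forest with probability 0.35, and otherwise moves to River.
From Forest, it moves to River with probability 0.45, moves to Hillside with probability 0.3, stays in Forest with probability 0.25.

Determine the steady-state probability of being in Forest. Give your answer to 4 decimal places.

Let the stationary distribution be π with π = πP and π_1 + π_2 + π_3 = 1.
π_1 = 0.35·π_1 + 0.1·π_2 + 0.45·π_3
π_2 = 0.3·π_1 + 0.55·π_2 + 0.3·π_3
Solving with the normalization constraint gives π = (0.2818, 0.4000, 0.3182).
So the stationary probability of Forest is 0.3182.

0.3182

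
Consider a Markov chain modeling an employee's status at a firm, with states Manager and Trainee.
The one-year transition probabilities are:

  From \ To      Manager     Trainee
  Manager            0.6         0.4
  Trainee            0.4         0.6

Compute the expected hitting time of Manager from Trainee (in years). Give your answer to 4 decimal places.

Let t(s) be the expected number of years to first reach Manager from state s, with t(Manager) = 0. Conditioning on the first year:
t(Trainee) = 1 + 0.6·t(Trainee)
Solving: t(Trainee) = 2.5000.
Expected years from Trainee to Manager: 2.5000.

2.5000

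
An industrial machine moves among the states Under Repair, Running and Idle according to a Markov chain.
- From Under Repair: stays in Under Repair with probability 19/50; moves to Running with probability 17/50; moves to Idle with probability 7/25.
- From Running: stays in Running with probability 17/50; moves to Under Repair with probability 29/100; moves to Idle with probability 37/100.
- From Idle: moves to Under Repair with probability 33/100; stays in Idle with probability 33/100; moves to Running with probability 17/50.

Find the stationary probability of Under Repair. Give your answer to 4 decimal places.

Let the stationary distribution be π with π = πP and π_1 + π_2 + π_3 = 1.
π_1 = 0.38·π_1 + 0.29·π_2 + 0.33·π_3
π_2 = 0.34·π_1 + 0.34·π_2 + 0.34·π_3
Solving with the normalization constraint gives π = (0.3331, 0.3400, 0.3269).
So the stationary probability of Under Repair is 0.3331.

0.3331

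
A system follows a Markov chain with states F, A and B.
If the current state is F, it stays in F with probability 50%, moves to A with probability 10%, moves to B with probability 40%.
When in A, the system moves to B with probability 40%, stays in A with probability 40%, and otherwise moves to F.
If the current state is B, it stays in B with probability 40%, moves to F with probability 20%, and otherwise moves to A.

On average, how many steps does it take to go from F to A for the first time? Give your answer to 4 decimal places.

4.5455

Let t(s) be the expected number of steps to first reach A from state s, with t(A) = 0. Conditioning on the first step:
t(F) = 1 + 0.5·t(F) + 0.4·t(B)
t(B) = 1 + 0.2·t(F) + 0.4·t(B)
Solving: t(F) = 4.5455, t(B) = 3.1818.
Expected steps from F to A: 4.5455.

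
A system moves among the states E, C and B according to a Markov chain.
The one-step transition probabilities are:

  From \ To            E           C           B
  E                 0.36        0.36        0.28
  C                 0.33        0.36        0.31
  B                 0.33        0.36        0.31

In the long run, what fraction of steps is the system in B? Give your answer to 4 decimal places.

0.2998

Let the stationary distribution be π with π = πP and π_1 + π_2 + π_3 = 1.
π_1 = 0.36·π_1 + 0.33·π_2 + 0.33·π_3
π_2 = 0.36·π_1 + 0.36·π_2 + 0.36·π_3
Solving with the normalization constraint gives π = (0.3402, 0.3600, 0.2998).
So the stationary probability of B is 0.2998.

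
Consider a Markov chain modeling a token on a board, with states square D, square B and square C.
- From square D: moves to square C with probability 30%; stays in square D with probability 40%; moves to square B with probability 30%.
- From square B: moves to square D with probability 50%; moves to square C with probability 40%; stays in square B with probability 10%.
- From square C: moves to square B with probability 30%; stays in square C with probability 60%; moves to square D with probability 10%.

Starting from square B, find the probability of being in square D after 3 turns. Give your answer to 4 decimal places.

0.2990

Propagate the distribution vector 3 turns from square B.
After 0 turns: (0.0000, 1.0000, 0.0000)
After 1 turn: (0.5000, 0.1000, 0.4000)
After 2 turns: (0.2900, 0.2800, 0.4300)
After 3 turns: (0.2990, 0.2440, 0.4570)
P(in square D after 3 turns) = 0.2990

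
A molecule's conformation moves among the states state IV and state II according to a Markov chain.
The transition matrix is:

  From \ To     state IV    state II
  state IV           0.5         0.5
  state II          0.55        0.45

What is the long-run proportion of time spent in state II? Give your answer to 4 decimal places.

Let the stationary distribution be π with π = πP and π_1 + π_2 = 1.
π_1 = 0.5·π_1 + 0.55·π_2
Solving with the normalization constraint gives π = (0.5238, 0.4762).
So the stationary probability of state II is 0.4762.

0.4762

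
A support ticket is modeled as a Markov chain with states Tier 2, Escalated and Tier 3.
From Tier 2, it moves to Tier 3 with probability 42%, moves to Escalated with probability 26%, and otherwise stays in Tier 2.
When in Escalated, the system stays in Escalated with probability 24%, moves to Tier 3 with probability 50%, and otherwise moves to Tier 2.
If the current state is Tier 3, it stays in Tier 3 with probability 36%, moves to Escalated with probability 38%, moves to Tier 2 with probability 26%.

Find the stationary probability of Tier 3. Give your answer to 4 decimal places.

Let the stationary distribution be π with π = πP and π_1 + π_2 + π_3 = 1.
π_1 = 0.32·π_1 + 0.26·π_2 + 0.26·π_3
π_2 = 0.26·π_1 + 0.24·π_2 + 0.38·π_3
Solving with the normalization constraint gives π = (0.2766, 0.3042, 0.4192).
So the stationary probability of Tier 3 is 0.4192.

0.4192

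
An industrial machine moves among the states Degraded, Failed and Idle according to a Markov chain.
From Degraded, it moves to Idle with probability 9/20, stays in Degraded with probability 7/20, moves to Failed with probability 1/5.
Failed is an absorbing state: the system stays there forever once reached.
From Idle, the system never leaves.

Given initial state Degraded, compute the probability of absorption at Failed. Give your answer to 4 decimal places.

0.3077

Let h(s) be the probability of absorption at Failed starting from transient state s. Then h(Failed) = 1 and h(Idle) = 0. By first-step analysis:
h(Degraded) = 0.35·h(Degraded) + 0.2·1 + 0.45·0
Solving: h(Degraded) = 0.3077.
Starting from Degraded, the probability is 0.3077.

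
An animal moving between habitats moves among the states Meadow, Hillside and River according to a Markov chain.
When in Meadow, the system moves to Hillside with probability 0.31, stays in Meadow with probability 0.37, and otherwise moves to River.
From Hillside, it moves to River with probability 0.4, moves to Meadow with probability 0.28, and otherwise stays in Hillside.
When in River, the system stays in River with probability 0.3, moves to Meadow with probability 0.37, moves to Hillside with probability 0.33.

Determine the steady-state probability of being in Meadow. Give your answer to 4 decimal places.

0.3412

Let the stationary distribution be π with π = πP and π_1 + π_2 + π_3 = 1.
π_1 = 0.37·π_1 + 0.28·π_2 + 0.37·π_3
π_2 = 0.31·π_1 + 0.32·π_2 + 0.33·π_3
Solving with the normalization constraint gives π = (0.3412, 0.3200, 0.3388).
So the stationary probability of Meadow is 0.3412.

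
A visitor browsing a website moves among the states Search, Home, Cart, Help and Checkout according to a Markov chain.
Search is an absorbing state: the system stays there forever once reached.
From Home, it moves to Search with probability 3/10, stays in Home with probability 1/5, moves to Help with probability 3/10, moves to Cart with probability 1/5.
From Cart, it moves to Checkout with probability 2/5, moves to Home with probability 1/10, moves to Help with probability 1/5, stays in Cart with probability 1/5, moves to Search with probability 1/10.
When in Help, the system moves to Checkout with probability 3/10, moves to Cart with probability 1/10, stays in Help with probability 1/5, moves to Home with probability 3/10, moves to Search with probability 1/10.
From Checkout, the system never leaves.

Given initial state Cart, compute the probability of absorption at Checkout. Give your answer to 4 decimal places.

0.7048

Let h(s) be the probability of absorption at Checkout starting from transient state s. Then h(Checkout) = 1 and h(Search) = 0. By first-step analysis:
h(Home) = 0.3·0 + 0.2·h(Home) + 0.2·h(Cart) + 0.3·h(Help)
h(Cart) = 0.1·0 + 0.1·h(Home) + 0.2·h(Cart) + 0.2·h(Help) + 0.4·1
h(Help) = 0.1·0 + 0.3·h(Home) + 0.1·h(Cart) + 0.2·h(Help) + 0.3·1
Solving: h(Home) = 0.4071, h(Cart) = 0.7048, h(Help) = 0.6158.
Starting from Cart, the probability is 0.7048.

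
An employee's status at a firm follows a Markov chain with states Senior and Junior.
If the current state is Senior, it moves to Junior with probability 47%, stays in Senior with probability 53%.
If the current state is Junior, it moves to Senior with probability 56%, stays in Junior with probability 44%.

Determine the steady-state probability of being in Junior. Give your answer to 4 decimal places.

Let the stationary distribution be π with π = πP and π_1 + π_2 = 1.
π_1 = 0.53·π_1 + 0.56·π_2
Solving with the normalization constraint gives π = (0.5437, 0.4563).
So the stationary probability of Junior is 0.4563.

0.4563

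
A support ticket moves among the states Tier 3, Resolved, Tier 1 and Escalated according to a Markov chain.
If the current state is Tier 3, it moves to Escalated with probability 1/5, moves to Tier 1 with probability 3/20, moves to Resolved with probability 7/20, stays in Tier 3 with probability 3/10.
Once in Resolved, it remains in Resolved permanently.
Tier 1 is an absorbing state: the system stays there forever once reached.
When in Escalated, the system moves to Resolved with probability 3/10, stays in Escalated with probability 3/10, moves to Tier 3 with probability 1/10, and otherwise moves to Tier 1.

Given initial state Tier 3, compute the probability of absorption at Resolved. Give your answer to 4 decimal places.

0.6489

Let h(s) be the probability of absorption at Resolved starting from transient state s. Then h(Resolved) = 1 and h(Tier 1) = 0. By first-step analysis:
h(Tier 3) = 0.3·h(Tier 3) + 0.35·1 + 0.15·0 + 0.2·h(Escalated)
h(Escalated) = 0.1·h(Tier 3) + 0.3·1 + 0.3·0 + 0.3·h(Escalated)
Solving: h(Tier 3) = 0.6489, h(Escalated) = 0.5213.
Starting from Tier 3, the probability is 0.6489.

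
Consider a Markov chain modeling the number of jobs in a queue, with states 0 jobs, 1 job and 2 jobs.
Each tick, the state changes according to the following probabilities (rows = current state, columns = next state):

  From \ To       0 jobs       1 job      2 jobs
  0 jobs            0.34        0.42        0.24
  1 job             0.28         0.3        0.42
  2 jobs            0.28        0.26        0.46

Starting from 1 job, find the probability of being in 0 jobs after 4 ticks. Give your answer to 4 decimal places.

0.2979

Propagate the distribution vector 4 ticks from 1 job.
After 0 ticks: (0.0000, 1.0000, 0.0000)
After 1 tick: (0.2800, 0.3000, 0.4200)
After 2 ticks: (0.2968, 0.3168, 0.3864)
After 3 ticks: (0.2978, 0.3202, 0.3820)
After 4 ticks: (0.2979, 0.3205, 0.3817)
P(in 0 jobs after 4 ticks) = 0.2979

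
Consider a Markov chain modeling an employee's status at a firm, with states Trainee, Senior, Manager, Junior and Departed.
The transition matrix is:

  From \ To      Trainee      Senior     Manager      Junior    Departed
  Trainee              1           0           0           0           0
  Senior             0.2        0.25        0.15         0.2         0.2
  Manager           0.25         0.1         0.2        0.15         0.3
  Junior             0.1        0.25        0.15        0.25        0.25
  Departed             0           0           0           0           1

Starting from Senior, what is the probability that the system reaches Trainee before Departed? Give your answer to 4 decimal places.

0.4538

Let h(s) be the probability of absorption at Trainee starting from transient state s. Then h(Trainee) = 1 and h(Departed) = 0. By first-step analysis:
h(Senior) = 0.2·1 + 0.25·h(Senior) + 0.15·h(Manager) + 0.2·h(Junior) + 0.2·0
h(Manager) = 0.25·1 + 0.1·h(Senior) + 0.2·h(Manager) + 0.15·h(Junior) + 0.3·0
h(Junior) = 0.1·1 + 0.25·h(Senior) + 0.15·h(Manager) + 0.25·h(Junior) + 0.25·0
Solving: h(Senior) = 0.4538, h(Manager) = 0.4390, h(Junior) = 0.3724.
Starting from Senior, the probability is 0.4538.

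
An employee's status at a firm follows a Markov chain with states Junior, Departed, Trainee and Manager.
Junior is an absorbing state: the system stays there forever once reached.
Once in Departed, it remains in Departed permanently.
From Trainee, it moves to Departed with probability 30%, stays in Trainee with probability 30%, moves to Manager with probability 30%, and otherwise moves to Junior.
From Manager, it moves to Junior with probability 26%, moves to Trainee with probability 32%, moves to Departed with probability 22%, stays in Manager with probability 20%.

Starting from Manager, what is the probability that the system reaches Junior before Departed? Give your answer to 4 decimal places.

0.4612

Let h(s) be the probability of absorption at Junior starting from transient state s. Then h(Junior) = 1 and h(Departed) = 0. By first-step analysis:
h(Trainee) = 0.1·1 + 0.3·0 + 0.3·h(Trainee) + 0.3·h(Manager)
h(Manager) = 0.26·1 + 0.22·0 + 0.32·h(Trainee) + 0.2·h(Manager)
Solving: h(Trainee) = 0.3405, h(Manager) = 0.4612.
Starting from Manager, the probability is 0.4612.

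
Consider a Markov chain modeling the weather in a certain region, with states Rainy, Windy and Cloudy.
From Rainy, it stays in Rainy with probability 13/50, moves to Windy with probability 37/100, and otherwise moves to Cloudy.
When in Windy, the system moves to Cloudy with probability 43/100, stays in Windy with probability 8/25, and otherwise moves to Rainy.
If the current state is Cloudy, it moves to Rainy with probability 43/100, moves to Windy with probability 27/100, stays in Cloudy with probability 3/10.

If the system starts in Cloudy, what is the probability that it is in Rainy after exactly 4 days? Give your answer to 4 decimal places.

Propagate the distribution vector 4 days from Cloudy.
After 0 days: (0.0000, 0.0000, 1.0000)
After 1 day: (0.4300, 0.2700, 0.3000)
After 2 days: (0.3083, 0.3265, 0.3652)
After 3 days: (0.3188, 0.3172, 0.3640)
After 4 days: (0.3187, 0.3177, 0.3635)
P(in Rainy after 4 days) = 0.3187

0.3187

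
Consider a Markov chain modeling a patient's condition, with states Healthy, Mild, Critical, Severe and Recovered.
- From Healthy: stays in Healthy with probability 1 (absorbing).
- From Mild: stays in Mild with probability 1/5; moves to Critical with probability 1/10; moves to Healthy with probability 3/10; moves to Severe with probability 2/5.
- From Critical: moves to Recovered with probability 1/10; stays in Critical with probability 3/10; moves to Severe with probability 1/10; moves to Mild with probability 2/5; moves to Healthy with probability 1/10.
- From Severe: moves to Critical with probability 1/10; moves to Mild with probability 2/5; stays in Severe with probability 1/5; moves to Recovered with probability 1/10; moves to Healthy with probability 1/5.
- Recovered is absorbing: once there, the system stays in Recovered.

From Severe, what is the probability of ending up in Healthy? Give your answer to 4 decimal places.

0.7681

Let h(s) be the probability of absorption at Healthy starting from transient state s. Then h(Healthy) = 1 and h(Recovered) = 0. By first-step analysis:
h(Mild) = 0.3·1 + 0.2·h(Mild) + 0.1·h(Critical) + 0.4·h(Severe)
h(Critical) = 0.1·1 + 0.4·h(Mild) + 0.3·h(Critical) + 0.1·h(Severe) + 0.1·0
h(Severe) = 0.2·1 + 0.4·h(Mild) + 0.1·h(Critical) + 0.2·h(Severe) + 0.1·0
Solving: h(Mild) = 0.8514, h(Critical) = 0.7391, h(Severe) = 0.7681.
Starting from Severe, the probability is 0.7681.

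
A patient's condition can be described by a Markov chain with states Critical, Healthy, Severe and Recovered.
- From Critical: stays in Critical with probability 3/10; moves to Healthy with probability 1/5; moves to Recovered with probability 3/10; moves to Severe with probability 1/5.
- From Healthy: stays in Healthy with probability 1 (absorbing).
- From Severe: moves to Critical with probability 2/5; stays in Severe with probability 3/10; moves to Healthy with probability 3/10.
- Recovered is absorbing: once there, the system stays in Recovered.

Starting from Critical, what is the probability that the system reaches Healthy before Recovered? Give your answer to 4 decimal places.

Let h(s) be the probability of absorption at Healthy starting from transient state s. Then h(Healthy) = 1 and h(Recovered) = 0. By first-step analysis:
h(Critical) = 0.3·h(Critical) + 0.2·1 + 0.2·h(Severe) + 0.3·0
h(Severe) = 0.4·h(Critical) + 0.3·1 + 0.3·h(Severe)
Solving: h(Critical) = 0.4878, h(Severe) = 0.7073.
Starting from Critical, the probability is 0.4878.

0.4878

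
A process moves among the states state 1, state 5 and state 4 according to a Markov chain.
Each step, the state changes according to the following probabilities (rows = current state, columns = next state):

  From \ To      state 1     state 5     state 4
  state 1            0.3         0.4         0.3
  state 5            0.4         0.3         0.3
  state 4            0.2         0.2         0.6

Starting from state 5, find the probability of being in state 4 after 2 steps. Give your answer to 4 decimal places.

0.3900

Sum over the intermediate state after 1 step:
P = P(state 5→state 1)·P(state 1→state 4) + P(state 5→state 5)·P(state 5→state 4) + P(state 5→state 4)·P(state 4→state 4)
  = 0.4×0.3 + 0.3×0.3 + 0.3×0.6
  = 0.1200 + 0.0900 + 0.1800 = 0.3900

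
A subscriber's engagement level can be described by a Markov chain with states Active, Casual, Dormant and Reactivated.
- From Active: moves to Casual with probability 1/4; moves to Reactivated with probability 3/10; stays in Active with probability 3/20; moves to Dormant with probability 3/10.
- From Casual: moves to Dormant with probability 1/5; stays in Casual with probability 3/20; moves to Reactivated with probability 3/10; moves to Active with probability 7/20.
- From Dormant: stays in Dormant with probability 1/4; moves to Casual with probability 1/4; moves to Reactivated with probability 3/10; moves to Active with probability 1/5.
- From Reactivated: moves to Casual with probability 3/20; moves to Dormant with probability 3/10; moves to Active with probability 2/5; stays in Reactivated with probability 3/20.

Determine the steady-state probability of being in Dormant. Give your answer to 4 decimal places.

0.2663

Let the stationary distribution be π with π = πP and π_1 + π_2 + π_3 + π_4 = 1.
π_1 = 0.15·π_1 + 0.35·π_2 + 0.2·π_3 + 0.4·π_4
π_2 = 0.25·π_1 + 0.15·π_2 + 0.25·π_3 + 0.15·π_4
π_3 = 0.3·π_1 + 0.2·π_2 + 0.25·π_3 + 0.3·π_4
Solving with the normalization constraint gives π = (0.2692, 0.2036, 0.2663, 0.2609).
So the stationary probability of Dormant is 0.2663.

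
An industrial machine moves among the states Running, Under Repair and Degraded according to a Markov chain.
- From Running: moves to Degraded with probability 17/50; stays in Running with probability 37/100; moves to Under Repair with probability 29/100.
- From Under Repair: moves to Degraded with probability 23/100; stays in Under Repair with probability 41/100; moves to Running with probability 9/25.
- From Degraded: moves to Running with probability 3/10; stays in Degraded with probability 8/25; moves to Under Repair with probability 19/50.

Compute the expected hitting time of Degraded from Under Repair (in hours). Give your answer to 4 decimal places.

3.7037

Let t(s) be the expected number of hours to first reach Degraded from state s, with t(Degraded) = 0. Conditioning on the first hour:
t(Running) = 1 + 0.37·t(Running) + 0.29·t(Under Repair)
t(Under Repair) = 1 + 0.36·t(Running) + 0.41·t(Under Repair)
Solving: t(Running) = 3.2922, t(Under Repair) = 3.7037.
Expected hours from Under Repair to Degraded: 3.7037.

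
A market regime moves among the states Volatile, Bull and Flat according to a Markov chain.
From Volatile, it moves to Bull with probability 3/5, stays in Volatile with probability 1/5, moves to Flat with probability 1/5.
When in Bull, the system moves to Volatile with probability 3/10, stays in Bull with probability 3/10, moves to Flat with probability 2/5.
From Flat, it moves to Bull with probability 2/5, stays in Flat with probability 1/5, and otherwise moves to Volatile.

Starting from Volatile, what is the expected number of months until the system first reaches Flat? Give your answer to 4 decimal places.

Let t(s) be the expected number of months to first reach Flat from state s, with t(Flat) = 0. Conditioning on the first month:
t(Volatile) = 1 + 0.2·t(Volatile) + 0.6·t(Bull)
t(Bull) = 1 + 0.3·t(Volatile) + 0.3·t(Bull)
Solving: t(Volatile) = 3.4211, t(Bull) = 2.8947.
Expected months from Volatile to Flat: 3.4211.

3.4211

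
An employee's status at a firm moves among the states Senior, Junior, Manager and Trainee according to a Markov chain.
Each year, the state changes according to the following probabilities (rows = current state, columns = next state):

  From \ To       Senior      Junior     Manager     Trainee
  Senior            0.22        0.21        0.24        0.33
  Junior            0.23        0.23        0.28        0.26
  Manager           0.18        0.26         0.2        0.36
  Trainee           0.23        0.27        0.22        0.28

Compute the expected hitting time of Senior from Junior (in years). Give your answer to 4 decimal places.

4.5905

Let t(s) be the expected number of years to first reach Senior from state s, with t(Senior) = 0. Conditioning on the first year:
t(Junior) = 1 + 0.23·t(Junior) + 0.28·t(Manager) + 0.26·t(Trainee)
t(Manager) = 1 + 0.26·t(Junior) + 0.2·t(Manager) + 0.36·t(Trainee)
t(Trainee) = 1 + 0.27·t(Junior) + 0.22·t(Manager) + 0.28·t(Trainee)
Solving: t(Junior) = 4.5905, t(Manager) = 4.8018, t(Trainee) = 4.5775.
Expected years from Junior to Senior: 4.5905.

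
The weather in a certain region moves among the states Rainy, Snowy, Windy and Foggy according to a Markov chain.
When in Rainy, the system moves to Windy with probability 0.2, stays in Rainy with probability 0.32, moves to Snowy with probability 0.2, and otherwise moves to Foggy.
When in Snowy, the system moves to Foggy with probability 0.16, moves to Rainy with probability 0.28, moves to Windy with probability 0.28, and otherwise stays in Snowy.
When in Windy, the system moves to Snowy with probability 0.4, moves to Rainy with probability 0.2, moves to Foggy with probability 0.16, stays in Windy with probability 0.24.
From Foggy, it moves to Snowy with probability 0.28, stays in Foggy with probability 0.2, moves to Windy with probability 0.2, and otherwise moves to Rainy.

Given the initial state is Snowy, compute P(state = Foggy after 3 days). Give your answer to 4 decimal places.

Propagate the distribution vector 3 days from Snowy.
After 0 days: (0.0000, 1.0000, 0.0000, 0.0000)
After 1 day: (0.2800, 0.2800, 0.2800, 0.1600)
After 2 days: (0.2752, 0.2912, 0.2336, 0.2000)
After 3 days: (0.2803, 0.2860, 0.2326, 0.2010)
P(in Foggy after 3 days) = 0.2010

0.2010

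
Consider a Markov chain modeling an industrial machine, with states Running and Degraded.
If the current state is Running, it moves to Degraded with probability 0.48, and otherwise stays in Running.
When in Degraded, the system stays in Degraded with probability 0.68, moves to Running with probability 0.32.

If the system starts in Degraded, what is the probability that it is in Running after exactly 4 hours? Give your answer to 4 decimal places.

Propagate the distribution vector 4 hours from Degraded.
After 0 hours: (0.0000, 1.0000)
After 1 hour: (0.3200, 0.6800)
After 2 hours: (0.3840, 0.6160)
After 3 hours: (0.3968, 0.6032)
After 4 hours: (0.3994, 0.6006)
P(in Running after 4 hours) = 0.3994

0.3994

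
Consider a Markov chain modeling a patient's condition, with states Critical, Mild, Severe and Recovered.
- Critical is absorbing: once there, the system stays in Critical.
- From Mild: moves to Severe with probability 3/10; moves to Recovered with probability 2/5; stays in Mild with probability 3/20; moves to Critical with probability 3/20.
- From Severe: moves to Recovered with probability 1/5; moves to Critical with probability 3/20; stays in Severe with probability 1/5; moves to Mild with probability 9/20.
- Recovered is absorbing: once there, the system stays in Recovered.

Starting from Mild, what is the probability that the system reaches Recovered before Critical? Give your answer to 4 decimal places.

Let h(s) be the probability of absorption at Recovered starting from transient state s. Then h(Recovered) = 1 and h(Critical) = 0. By first-step analysis:
h(Mild) = 0.15·0 + 0.15·h(Mild) + 0.3·h(Severe) + 0.4·1
h(Severe) = 0.15·0 + 0.45·h(Mild) + 0.2·h(Severe) + 0.2·1
Solving: h(Mild) = 0.6972, h(Severe) = 0.6422.
Starting from Mild, the probability is 0.6972.

0.6972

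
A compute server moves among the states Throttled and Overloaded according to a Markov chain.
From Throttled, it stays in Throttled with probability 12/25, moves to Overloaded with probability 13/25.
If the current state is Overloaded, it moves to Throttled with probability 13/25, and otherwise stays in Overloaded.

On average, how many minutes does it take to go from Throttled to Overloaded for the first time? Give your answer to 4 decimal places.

1.9231

Let t(s) be the expected number of minutes to first reach Overloaded from state s, with t(Overloaded) = 0. Conditioning on the first minute:
t(Throttled) = 1 + 0.48·t(Throttled)
Solving: t(Throttled) = 1.9231.
Expected minutes from Throttled to Overloaded: 1.9231.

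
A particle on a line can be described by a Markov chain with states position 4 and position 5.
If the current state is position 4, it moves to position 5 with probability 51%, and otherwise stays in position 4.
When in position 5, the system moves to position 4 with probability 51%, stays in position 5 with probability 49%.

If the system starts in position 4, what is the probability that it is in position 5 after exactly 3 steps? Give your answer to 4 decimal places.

Propagate the distribution vector 3 steps from position 4.
After 0 steps: (1.0000, 0.0000)
After 1 step: (0.4900, 0.5100)
After 2 steps: (0.5002, 0.4998)
After 3 steps: (0.5000, 0.5000)
P(in position 5 after 3 steps) = 0.5000

0.5000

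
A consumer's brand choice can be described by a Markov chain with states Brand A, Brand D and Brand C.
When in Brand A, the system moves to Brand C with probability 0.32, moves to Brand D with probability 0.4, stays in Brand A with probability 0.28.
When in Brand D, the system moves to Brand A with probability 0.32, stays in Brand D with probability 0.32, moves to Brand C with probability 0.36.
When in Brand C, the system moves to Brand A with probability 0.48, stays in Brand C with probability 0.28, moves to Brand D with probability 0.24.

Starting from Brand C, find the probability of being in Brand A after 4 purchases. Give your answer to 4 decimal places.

Propagate the distribution vector 4 purchases from Brand C.
After 0 purchases: (0.0000, 0.0000, 1.0000)
After 1 purchase: (0.4800, 0.2400, 0.2800)
After 2 purchases: (0.3456, 0.3360, 0.3184)
After 3 purchases: (0.3571, 0.3222, 0.3207)
After 4 purchases: (0.3570, 0.3229, 0.3201)
P(in Brand A after 4 purchases) = 0.3570

0.3570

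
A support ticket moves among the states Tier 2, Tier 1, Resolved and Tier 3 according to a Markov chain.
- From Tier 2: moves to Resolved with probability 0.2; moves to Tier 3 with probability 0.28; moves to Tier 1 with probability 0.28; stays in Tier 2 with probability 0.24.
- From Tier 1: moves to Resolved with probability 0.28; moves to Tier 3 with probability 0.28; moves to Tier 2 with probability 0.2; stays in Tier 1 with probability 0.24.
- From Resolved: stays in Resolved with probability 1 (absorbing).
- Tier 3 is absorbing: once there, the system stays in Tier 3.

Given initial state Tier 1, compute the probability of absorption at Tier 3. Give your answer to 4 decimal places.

Let h(s) be the probability of absorption at Tier 3 starting from transient state s. Then h(Tier 3) = 1 and h(Resolved) = 0. By first-step analysis:
h(Tier 2) = 0.24·h(Tier 2) + 0.28·h(Tier 1) + 0.2·0 + 0.28·1
h(Tier 1) = 0.2·h(Tier 2) + 0.24·h(Tier 1) + 0.28·0 + 0.28·1
Solving: h(Tier 2) = 0.5583, h(Tier 1) = 0.5153.
Starting from Tier 1, the probability is 0.5153.

0.5153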